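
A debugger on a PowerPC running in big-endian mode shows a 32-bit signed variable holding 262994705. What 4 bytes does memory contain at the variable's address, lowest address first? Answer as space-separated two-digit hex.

0F AC FB 11

262994705 in hexadecimal, padded to 32 bits, is 0x0FACFB11.
Split into bytes (most-significant first): 0F AC FB 11.
Big-endian: lowest address holds the most-significant byte.
So the memory order matches the most-significant-first order: 0F AC FB 11.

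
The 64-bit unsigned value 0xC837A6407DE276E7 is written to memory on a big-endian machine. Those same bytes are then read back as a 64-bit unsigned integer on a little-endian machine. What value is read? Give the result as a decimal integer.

16678767297596635080

Stored big-endian, the bytes at ascending addresses are C8 37 A6 40 7D E2 76 E7.
Read back as little-endian, the first byte is least significant, giving 0xE776E27D40A637C8.
0xE776E27D40A637C8 = 16678767297596635080.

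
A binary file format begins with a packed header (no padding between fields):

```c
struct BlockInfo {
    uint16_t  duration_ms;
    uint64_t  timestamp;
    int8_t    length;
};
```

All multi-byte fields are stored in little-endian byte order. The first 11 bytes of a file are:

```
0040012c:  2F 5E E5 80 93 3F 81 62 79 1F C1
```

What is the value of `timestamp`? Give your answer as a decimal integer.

`timestamp` follows `duration_ms` (2 bytes), so it starts at byte offset 2 and occupies 8 bytes.
Bytes at offsets 2..9: E5 80 93 3F 81 62 79 1F.
Little-endian stores the least-significant byte at the lowest address.
Reassemble most-significant byte first: 1F 79 62 81 3F 93 80 E5 → 0x1F7962813F9380E5.
0x1F7962813F9380E5 = 2267952194614690021.

2267952194614690021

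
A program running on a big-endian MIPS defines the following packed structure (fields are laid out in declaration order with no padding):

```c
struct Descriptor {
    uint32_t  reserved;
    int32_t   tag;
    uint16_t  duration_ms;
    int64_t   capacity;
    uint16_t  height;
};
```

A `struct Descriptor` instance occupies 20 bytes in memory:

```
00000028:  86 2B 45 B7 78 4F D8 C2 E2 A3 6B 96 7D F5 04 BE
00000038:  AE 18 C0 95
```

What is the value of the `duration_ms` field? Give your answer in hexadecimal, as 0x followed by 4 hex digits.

`duration_ms` follows `reserved` (4 B), `tag` (4 B), so it starts at offset 4 + 4 = 8 and occupies 2 bytes.
Bytes at offsets 8..9: E2 A3.
In big-endian order the high byte comes first in memory.
The bytes are already most-significant first: 0xE2A3.

0xE2A3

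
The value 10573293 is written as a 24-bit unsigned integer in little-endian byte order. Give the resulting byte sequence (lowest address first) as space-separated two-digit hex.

10573293 in hexadecimal, padded to 24 bits, is 0xA155ED.
Split into bytes (most-significant first): A1 55 ED.
Little-endian: lowest address holds the least-significant byte.
So at ascending addresses the bytes are ED 55 A1.

ED 55 A1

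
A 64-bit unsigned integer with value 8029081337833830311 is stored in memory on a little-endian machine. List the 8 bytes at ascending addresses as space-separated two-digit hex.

8029081337833830311 in hexadecimal, padded to 64 bits, is 0x6F6D06EFD64DB7A7.
Split into bytes (most-significant first): 6F 6D 06 EF D6 4D B7 A7.
In little-endian order the low byte comes first in memory.
So at ascending addresses the bytes are A7 B7 4D D6 EF 06 6D 6F.

A7 B7 4D D6 EF 06 6D 6F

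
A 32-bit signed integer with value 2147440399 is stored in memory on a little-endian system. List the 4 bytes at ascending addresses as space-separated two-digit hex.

0F 57 FF 7F

2147440399 in hexadecimal, padded to 32 bits, is 0x7FFF570F.
Split into bytes (most-significant first): 7F FF 57 0F.
In little-endian order the low byte comes first in memory.
So at ascending addresses the bytes are 0F 57 FF 7F.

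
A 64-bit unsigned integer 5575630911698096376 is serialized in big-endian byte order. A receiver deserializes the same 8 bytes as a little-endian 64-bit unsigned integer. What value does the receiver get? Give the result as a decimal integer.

5575630911698096376 in 64-bit hexadecimal is 0x4D609EC5F273D0F8.
Stored big-endian, the bytes at ascending addresses are 4D 60 9E C5 F2 73 D0 F8.
Read back as little-endian, the first byte is least significant, giving 0xF8D073F2C59E604D.
0xF8D073F2C59E604D = 17928957603096715341.

17928957603096715341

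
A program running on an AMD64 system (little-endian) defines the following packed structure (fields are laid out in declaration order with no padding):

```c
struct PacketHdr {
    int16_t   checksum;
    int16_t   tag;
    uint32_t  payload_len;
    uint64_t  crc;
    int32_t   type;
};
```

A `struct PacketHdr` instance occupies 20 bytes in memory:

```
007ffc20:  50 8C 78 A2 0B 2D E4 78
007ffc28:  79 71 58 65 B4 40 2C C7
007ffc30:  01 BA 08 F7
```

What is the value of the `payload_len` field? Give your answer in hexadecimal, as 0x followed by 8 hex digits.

0x78E42D0B

`payload_len` follows `checksum` (2 B), `tag` (2 B), so it starts at offset 2 + 2 = 4 and occupies 4 bytes.
Bytes at offsets 4..7: 0B 2D E4 78.
Little-endian stores the least-significant byte at the lowest address.
Reassemble most-significant byte first: 78 E4 2D 0B → 0x78E42D0B.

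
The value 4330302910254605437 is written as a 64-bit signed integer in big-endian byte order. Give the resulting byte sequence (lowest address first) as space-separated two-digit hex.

3C 18 53 8D CF 90 E4 7D

4330302910254605437 in hexadecimal, padded to 64 bits, is 0x3C18538DCF90E47D.
Split into bytes (most-significant first): 3C 18 53 8D CF 90 E4 7D.
Big-endian stores the most-significant byte at the lowest address.
So the memory order matches the most-significant-first order: 3C 18 53 8D CF 90 E4 7D.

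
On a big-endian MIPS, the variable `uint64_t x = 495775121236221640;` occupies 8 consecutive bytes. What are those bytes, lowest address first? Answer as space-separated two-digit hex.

495775121236221640 in hexadecimal, padded to 64 bits, is 0x06E158D895C2DEC8.
Split into bytes (most-significant first): 06 E1 58 D8 95 C2 DE C8.
Big-endian: lowest address holds the most-significant byte.
So the memory order matches the most-significant-first order: 06 E1 58 D8 95 C2 DE C8.

06 E1 58 D8 95 C2 DE C8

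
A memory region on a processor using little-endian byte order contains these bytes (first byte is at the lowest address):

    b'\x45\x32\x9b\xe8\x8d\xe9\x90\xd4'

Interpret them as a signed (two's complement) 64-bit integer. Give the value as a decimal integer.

-3129744945320349115

Little-endian stores the least-significant byte at the lowest address.
Reassemble most-significant byte first: D4 90 E9 8D E8 9B 32 45 → 0xD490E98DE89B3245.
Top bit is set, so as a signed 64-bit value this is 0xD490E98DE89B3245 − 2^64 = -3129744945320349115.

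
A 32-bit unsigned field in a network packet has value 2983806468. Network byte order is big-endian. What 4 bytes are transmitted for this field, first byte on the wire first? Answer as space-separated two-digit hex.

2983806468 in hexadecimal, padded to 32 bits, is 0xB1D94604.
Split into bytes (most-significant first): B1 D9 46 04.
Big-endian: lowest address holds the most-significant byte.
So the memory order matches the most-significant-first order: B1 D9 46 04.

B1 D9 46 04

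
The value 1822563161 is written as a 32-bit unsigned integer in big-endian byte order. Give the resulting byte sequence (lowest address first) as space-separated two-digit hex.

1822563161 in hexadecimal, padded to 32 bits, is 0x6CA21B59.
Split into bytes (most-significant first): 6C A2 1B 59.
Big-endian: lowest address holds the most-significant byte.
So the memory order matches the most-significant-first order: 6C A2 1B 59.

6C A2 1B 59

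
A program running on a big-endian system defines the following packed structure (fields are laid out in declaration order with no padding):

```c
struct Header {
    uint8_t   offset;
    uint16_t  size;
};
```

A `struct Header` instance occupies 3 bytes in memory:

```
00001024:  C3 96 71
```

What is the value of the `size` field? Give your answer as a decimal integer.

`size` follows `offset` (1 byte), so it starts at byte offset 1 and occupies 2 bytes.
Bytes at offsets 1..2: 96 71.
Big-endian stores the most-significant byte at the lowest address.
The bytes are already most-significant first: 0x9671.
0x9671 = 38513.

38513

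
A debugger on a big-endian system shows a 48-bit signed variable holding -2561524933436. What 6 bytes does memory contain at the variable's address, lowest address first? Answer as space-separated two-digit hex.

Two's complement of -2561524933436 in 48 bits: 2561524933436 = 0x025466C8A33C; invert → 0xFDAB99375CC3; add 1 → 0xFDAB99375CC4.
Split into bytes (most-significant first): FD AB 99 37 5C C4.
Big-endian stores the most-significant byte at the lowest address.
So the memory order matches the most-significant-first order: FD AB 99 37 5C C4.

FD AB 99 37 5C C4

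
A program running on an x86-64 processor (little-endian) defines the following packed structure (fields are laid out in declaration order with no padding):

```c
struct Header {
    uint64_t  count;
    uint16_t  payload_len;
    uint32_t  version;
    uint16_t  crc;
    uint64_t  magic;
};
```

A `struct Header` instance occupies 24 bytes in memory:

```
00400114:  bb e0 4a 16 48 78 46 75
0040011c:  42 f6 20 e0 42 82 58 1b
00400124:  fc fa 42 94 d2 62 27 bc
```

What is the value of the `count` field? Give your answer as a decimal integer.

8450574001814298811

`count` is the first field, at byte offset 0, occupying 8 bytes.
Bytes at offsets 0..7: BB E0 4A 16 48 78 46 75.
Little-endian: lowest address holds the least-significant byte.
Reassemble most-significant byte first: 75 46 78 48 16 4A E0 BB → 0x75467848164AE0BB.
0x75467848164AE0BB = 8450574001814298811.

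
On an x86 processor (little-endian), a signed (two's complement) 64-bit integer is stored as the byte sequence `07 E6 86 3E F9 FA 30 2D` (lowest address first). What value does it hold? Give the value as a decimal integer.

3256378478991697415

Little-endian: lowest address holds the least-significant byte.
Reassemble most-significant byte first: 2D 30 FA F9 3E 86 E6 07 → 0x2D30FAF93E86E607.
0x2D30FAF93E86E607 = 3256378478991697415.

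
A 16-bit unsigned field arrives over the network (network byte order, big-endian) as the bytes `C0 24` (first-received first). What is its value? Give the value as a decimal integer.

49188

Big-endian: lowest address holds the most-significant byte.
The bytes are already most-significant first: 0xC024.
0xC024 = 49188.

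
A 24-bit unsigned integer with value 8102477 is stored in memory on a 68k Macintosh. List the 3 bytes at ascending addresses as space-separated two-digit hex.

7B A2 4D

8102477 in hexadecimal, padded to 24 bits, is 0x7BA24D.
Split into bytes (most-significant first): 7B A2 4D.
Big-endian stores the most-significant byte at the lowest address.
So the memory order matches the most-significant-first order: 7B A2 4D.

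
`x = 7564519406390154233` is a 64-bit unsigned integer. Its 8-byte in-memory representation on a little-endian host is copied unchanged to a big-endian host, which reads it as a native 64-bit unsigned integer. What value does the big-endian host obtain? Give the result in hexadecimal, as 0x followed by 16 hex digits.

0xF9136F525292FA68

7564519406390154233 in 64-bit hexadecimal is 0x68FA9252526F13F9.
Stored little-endian, the bytes at ascending addresses are F9 13 6F 52 52 92 FA 68.
Read back as big-endian, the last byte is least significant, giving 0xF9136F525292FA68.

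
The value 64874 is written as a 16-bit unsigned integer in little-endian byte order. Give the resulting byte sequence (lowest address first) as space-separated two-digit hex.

64874 in hexadecimal, padded to 16 bits, is 0xFD6A.
Split into bytes (most-significant first): FD 6A.
Little-endian stores the least-significant byte at the lowest address.
So at ascending addresses the bytes are 6A FD.

6A FD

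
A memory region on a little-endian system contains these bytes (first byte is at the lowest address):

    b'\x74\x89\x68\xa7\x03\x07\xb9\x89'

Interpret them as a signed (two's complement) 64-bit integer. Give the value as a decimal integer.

-8522773107547010700

Little-endian: lowest address holds the least-significant byte.
Reassemble most-significant byte first: 89 B9 07 03 A7 68 89 74 → 0x89B90703A7688974.
Top bit is set, so as a signed 64-bit value this is 0x89B90703A7688974 − 2^64 = -8522773107547010700.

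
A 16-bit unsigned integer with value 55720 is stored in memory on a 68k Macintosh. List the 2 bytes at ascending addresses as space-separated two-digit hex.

55720 in hexadecimal, padded to 16 bits, is 0xD9A8.
Split into bytes (most-significant first): D9 A8.
Big-endian: lowest address holds the most-significant byte.
So the memory order matches the most-significant-first order: D9 A8.

D9 A8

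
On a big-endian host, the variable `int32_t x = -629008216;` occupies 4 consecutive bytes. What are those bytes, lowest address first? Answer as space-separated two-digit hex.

Two's complement of -629008216 in 32 bits: 629008216 = 0x257DE758; invert → 0xDA8218A7; add 1 → 0xDA8218A8.
Split into bytes (most-significant first): DA 82 18 A8.
Big-endian stores the most-significant byte at the lowest address.
So the memory order matches the most-significant-first order: DA 82 18 A8.

DA 82 18 A8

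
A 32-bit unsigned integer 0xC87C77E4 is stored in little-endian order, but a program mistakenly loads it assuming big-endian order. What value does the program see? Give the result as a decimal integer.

3833035976

Stored little-endian, the bytes at ascending addresses are E4 77 7C C8.
Read back as big-endian, the last byte is least significant, giving 0xE4777CC8.
0xE4777CC8 = 3833035976.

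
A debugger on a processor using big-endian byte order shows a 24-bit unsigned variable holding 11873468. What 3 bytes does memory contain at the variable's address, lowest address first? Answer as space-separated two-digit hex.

B5 2C BC

11873468 in hexadecimal, padded to 24 bits, is 0xB52CBC.
Split into bytes (most-significant first): B5 2C BC.
Big-endian: lowest address holds the most-significant byte.
So the memory order matches the most-significant-first order: B5 2C BC.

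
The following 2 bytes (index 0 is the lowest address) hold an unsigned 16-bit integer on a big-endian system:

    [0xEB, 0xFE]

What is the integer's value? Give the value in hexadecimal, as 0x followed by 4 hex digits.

0xEBFE

Big-endian stores the most-significant byte at the lowest address.
The bytes are already most-significant first: 0xEBFE.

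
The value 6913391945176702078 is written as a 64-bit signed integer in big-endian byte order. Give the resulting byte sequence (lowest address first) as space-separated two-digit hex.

5F F1 4D 58 6D 4D DC 7E

6913391945176702078 in hexadecimal, padded to 64 bits, is 0x5FF14D586D4DDC7E.
Split into bytes (most-significant first): 5F F1 4D 58 6D 4D DC 7E.
In big-endian order the high byte comes first in memory.
So the memory order matches the most-significant-first order: 5F F1 4D 58 6D 4D DC 7E.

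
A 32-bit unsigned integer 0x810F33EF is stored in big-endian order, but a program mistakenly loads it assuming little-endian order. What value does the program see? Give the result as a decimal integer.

Stored big-endian, the bytes at ascending addresses are 81 0F 33 EF.
Read back as little-endian, the first byte is least significant, giving 0xEF330F81.
0xEF330F81 = 4013100929.

4013100929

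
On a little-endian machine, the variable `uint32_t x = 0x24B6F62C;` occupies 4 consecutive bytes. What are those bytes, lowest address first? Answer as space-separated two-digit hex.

2C F6 B6 24

Split into bytes (most-significant first): 24 B6 F6 2C.
Little-endian stores the least-significant byte at the lowest address.
So at ascending addresses the bytes are 2C F6 B6 24.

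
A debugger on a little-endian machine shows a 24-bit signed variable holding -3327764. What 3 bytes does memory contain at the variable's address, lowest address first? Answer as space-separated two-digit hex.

EC 38 CD

Two's complement of -3327764 in 24 bits: 3327764 = 0x32C714; invert → 0xCD38EB; add 1 → 0xCD38EC.
Split into bytes (most-significant first): CD 38 EC.
In little-endian order the low byte comes first in memory.
So at ascending addresses the bytes are EC 38 CD.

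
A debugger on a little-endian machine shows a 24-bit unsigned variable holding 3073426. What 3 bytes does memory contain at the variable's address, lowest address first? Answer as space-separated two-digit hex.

92 E5 2E

3073426 in hexadecimal, padded to 24 bits, is 0x2EE592.
Split into bytes (most-significant first): 2E E5 92.
Little-endian stores the least-significant byte at the lowest address.
So at ascending addresses the bytes are 92 E5 2E.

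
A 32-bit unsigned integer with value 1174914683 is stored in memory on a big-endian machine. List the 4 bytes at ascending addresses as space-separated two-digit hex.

1174914683 in hexadecimal, padded to 32 bits, is 0x4607C67B.
Split into bytes (most-significant first): 46 07 C6 7B.
In big-endian order the high byte comes first in memory.
So the memory order matches the most-significant-first order: 46 07 C6 7B.

46 07 C6 7B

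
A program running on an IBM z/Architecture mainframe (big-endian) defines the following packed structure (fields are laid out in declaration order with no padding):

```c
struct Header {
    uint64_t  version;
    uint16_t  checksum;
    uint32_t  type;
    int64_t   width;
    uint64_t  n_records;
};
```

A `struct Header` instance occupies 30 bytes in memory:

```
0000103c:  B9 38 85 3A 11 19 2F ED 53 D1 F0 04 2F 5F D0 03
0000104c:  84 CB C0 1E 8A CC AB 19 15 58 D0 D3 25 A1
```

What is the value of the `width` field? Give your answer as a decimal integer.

`width` follows `version` (8 B), `checksum` (2 B), `type` (4 B), so it starts at offset 8 + 2 + 4 = 14 and occupies 8 bytes.
Bytes at offsets 14..21: D0 03 84 CB C0 1E 8A CC.
In big-endian order the high byte comes first in memory.
The bytes are already most-significant first: 0xD00384CBC01E8ACC.
Top bit is set, so as a signed 64-bit value this is 0xD00384CBC01E8ACC − 2^64 = -3457774078253954356.

-3457774078253954356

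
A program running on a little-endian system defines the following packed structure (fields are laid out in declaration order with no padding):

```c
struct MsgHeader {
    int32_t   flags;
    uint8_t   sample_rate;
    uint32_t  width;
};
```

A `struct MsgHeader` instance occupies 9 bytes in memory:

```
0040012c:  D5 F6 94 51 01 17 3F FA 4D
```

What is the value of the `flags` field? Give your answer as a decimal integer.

`flags` is the first field, at byte offset 0, occupying 4 bytes.
Bytes at offsets 0..3: D5 F6 94 51.
Little-endian stores the least-significant byte at the lowest address.
Reassemble most-significant byte first: 51 94 F6 D5 → 0x5194F6D5.
0x5194F6D5 = 1368717013.

1368717013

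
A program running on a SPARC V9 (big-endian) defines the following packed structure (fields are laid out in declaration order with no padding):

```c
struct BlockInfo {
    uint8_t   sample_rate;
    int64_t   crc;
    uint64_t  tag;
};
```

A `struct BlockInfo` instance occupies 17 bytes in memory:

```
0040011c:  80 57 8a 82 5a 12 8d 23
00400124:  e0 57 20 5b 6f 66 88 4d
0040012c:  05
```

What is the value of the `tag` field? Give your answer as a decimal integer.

`tag` follows `sample_rate` (1 B), `crc` (8 B), so it starts at offset 1 + 8 = 9 and occupies 8 bytes.
Bytes at offsets 9..16: 57 20 5B 6F 66 88 4D 05.
In big-endian order the high byte comes first in memory.
The bytes are already most-significant first: 0x57205B6F66884D05.
0x57205B6F66884D05 = 6278118414574177541.

6278118414574177541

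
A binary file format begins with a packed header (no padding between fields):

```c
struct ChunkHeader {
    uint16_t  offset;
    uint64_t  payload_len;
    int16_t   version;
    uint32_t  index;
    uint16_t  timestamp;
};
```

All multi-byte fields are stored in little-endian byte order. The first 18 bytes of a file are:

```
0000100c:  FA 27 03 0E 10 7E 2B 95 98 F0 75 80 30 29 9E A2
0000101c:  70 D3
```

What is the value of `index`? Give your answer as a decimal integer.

`index` follows `offset` (2 B), `payload_len` (8 B), `version` (2 B), so it starts at offset 2 + 8 + 2 = 12 and occupies 4 bytes.
Bytes at offsets 12..15: 30 29 9E A2.
Little-endian: lowest address holds the least-significant byte.
Reassemble most-significant byte first: A2 9E 29 30 → 0xA29E2930.
0xA29E2930 = 2728274224.

2728274224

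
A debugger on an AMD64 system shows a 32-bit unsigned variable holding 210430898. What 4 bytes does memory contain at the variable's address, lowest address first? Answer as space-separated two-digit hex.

210430898 in hexadecimal, padded to 32 bits, is 0x0C8AEBB2.
Split into bytes (most-significant first): 0C 8A EB B2.
Little-endian stores the least-significant byte at the lowest address.
So at ascending addresses the bytes are B2 EB 8A 0C.

B2 EB 8A 0C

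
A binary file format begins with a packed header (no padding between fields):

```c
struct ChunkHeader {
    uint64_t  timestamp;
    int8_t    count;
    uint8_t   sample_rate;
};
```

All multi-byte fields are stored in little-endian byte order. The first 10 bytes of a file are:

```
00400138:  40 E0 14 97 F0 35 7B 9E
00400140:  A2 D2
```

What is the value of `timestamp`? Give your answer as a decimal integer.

11419780587571175488

`timestamp` is the first field, at byte offset 0, occupying 8 bytes.
Bytes at offsets 0..7: 40 E0 14 97 F0 35 7B 9E.
Little-endian stores the least-significant byte at the lowest address.
Reassemble most-significant byte first: 9E 7B 35 F0 97 14 E0 40 → 0x9E7B35F09714E040.
0x9E7B35F09714E040 = 11419780587571175488.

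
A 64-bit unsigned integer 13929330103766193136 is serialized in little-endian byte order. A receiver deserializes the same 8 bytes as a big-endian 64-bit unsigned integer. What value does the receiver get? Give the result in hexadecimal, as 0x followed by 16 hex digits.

0xF09323BAEDEB4EC1

13929330103766193136 in 64-bit hexadecimal is 0xC14EEBEDBA2393F0.
Stored little-endian, the bytes at ascending addresses are F0 93 23 BA ED EB 4E C1.
Read back as big-endian, the last byte is least significant, giving 0xF09323BAEDEB4EC1.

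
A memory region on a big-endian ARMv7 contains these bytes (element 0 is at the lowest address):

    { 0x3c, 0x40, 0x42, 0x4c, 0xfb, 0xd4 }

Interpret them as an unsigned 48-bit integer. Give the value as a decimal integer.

66246687914964

Big-endian stores the most-significant byte at the lowest address.
The bytes are already most-significant first: 0x3C40424CFBD4.
0x3C40424CFBD4 = 66246687914964.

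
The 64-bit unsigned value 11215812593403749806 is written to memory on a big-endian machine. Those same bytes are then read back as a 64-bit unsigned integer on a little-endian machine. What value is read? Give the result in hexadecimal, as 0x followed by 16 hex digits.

0xAEE52E392192A69B

11215812593403749806 in 64-bit hexadecimal is 0x9BA69221392EE5AE.
Stored big-endian, the bytes at ascending addresses are 9B A6 92 21 39 2E E5 AE.
Read back as little-endian, the first byte is least significant, giving 0xAEE52E392192A69B.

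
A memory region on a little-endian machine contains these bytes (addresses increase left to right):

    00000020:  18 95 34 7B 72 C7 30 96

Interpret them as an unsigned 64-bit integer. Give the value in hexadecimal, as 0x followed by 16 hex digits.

Little-endian stores the least-significant byte at the lowest address.
Reassemble most-significant byte first: 96 30 C7 72 7B 34 95 18 → 0x9630C7727B349518.

0x9630C7727B349518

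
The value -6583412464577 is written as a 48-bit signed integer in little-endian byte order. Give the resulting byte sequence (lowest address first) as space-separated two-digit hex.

Two's complement of -6583412464577 in 48 bits: 6583412464577 = 0x05FCD1F61BC1; invert → 0xFA032E09E43E; add 1 → 0xFA032E09E43F.
Split into bytes (most-significant first): FA 03 2E 09 E4 3F.
Little-endian: lowest address holds the least-significant byte.
So at ascending addresses the bytes are 3F E4 09 2E 03 FA.

3F E4 09 2E 03 FA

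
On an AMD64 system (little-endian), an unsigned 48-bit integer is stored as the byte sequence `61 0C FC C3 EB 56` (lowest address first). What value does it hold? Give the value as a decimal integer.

95570605378657

In little-endian order the low byte comes first in memory.
Reassemble most-significant byte first: 56 EB C3 FC 0C 61 → 0x56EBC3FC0C61.
0x56EBC3FC0C61 = 95570605378657.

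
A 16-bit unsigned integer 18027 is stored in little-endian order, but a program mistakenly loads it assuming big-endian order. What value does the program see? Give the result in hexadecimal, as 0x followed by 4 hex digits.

18027 in 16-bit hexadecimal is 0x466B.
Stored little-endian, the bytes at ascending addresses are 6B 46.
Read back as big-endian, the last byte is least significant, giving 0x6B46.

0x6B46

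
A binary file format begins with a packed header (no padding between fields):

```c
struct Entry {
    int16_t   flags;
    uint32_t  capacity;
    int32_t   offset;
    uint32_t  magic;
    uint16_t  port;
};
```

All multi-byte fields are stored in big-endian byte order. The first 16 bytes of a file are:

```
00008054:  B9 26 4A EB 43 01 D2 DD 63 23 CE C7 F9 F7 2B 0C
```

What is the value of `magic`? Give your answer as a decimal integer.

3469212151

`magic` follows `flags` (2 B), `capacity` (4 B), `offset` (4 B), so it starts at offset 2 + 4 + 4 = 10 and occupies 4 bytes.
Bytes at offsets 10..13: CE C7 F9 F7.
Big-endian: lowest address holds the most-significant byte.
The bytes are already most-significant first: 0xCEC7F9F7.
0xCEC7F9F7 = 3469212151.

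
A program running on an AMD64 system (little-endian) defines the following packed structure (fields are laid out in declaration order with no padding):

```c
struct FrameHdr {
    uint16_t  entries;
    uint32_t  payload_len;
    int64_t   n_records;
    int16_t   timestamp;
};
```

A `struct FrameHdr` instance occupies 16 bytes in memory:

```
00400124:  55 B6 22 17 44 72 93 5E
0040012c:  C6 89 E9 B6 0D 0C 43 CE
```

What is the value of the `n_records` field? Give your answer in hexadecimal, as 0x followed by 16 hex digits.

0x0C0DB6E989C65E93

`n_records` follows `entries` (2 B), `payload_len` (4 B), so it starts at offset 2 + 4 = 6 and occupies 8 bytes.
Bytes at offsets 6..13: 93 5E C6 89 E9 B6 0D 0C.
Little-endian stores the least-significant byte at the lowest address.
Reassemble most-significant byte first: 0C 0D B6 E9 89 C6 5E 93 → 0x0C0DB6E989C65E93.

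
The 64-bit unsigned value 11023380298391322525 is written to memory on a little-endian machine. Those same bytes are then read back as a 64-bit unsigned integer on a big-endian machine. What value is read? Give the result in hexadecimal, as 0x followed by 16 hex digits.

0x9D7FA71DFAE9FA98

11023380298391322525 in 64-bit hexadecimal is 0x98FAE9FA1DA77F9D.
Stored little-endian, the bytes at ascending addresses are 9D 7F A7 1D FA E9 FA 98.
Read back as big-endian, the last byte is least significant, giving 0x9D7FA71DFAE9FA98.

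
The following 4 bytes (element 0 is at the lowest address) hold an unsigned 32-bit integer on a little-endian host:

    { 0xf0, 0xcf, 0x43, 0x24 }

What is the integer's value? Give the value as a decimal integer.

In little-endian order the low byte comes first in memory.
Reassemble most-significant byte first: 24 43 CF F0 → 0x2443CFF0.
0x2443CFF0 = 608423920.

608423920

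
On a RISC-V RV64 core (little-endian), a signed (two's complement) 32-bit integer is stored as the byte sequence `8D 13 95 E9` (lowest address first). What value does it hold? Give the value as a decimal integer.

-376106099

Little-endian stores the least-significant byte at the lowest address.
Reassemble most-significant byte first: E9 95 13 8D → 0xE995138D.
Top bit is set, so as a signed 32-bit value this is 0xE995138D − 2^32 = -376106099.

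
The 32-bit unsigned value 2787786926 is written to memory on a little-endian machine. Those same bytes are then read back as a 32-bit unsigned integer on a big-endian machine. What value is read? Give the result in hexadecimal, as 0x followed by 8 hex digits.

2787786926 in 32-bit hexadecimal is 0xA62A40AE.
Stored little-endian, the bytes at ascending addresses are AE 40 2A A6.
Read back as big-endian, the last byte is least significant, giving 0xAE402AA6.

0xAE402AA6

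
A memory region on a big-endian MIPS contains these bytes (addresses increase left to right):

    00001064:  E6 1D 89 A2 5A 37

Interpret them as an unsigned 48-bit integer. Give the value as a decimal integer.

253014537558583

In big-endian order the high byte comes first in memory.
The bytes are already most-significant first: 0xE61D89A25A37.
0xE61D89A25A37 = 253014537558583.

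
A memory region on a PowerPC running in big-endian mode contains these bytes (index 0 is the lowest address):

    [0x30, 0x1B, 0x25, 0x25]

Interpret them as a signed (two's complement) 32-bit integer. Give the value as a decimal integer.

807085349

Big-endian stores the most-significant byte at the lowest address.
The bytes are already most-significant first: 0x301B2525.
0x301B2525 = 807085349.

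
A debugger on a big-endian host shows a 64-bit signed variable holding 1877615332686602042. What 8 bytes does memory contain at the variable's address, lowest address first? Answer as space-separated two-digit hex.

1877615332686602042 in hexadecimal, padded to 64 bits, is 0x1A0EA132719C9F3A.
Split into bytes (most-significant first): 1A 0E A1 32 71 9C 9F 3A.
In big-endian order the high byte comes first in memory.
So the memory order matches the most-significant-first order: 1A 0E A1 32 71 9C 9F 3A.

1A 0E A1 32 71 9C 9F 3A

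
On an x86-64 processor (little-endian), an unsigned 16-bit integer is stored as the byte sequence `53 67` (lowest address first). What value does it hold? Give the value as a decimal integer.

Little-endian: lowest address holds the least-significant byte.
Reassemble most-significant byte first: 67 53 → 0x6753.
0x6753 = 26451.

26451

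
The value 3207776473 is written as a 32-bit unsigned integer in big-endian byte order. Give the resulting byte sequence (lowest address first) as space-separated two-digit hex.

3207776473 in hexadecimal, padded to 32 bits, is 0xBF32C8D9.
Split into bytes (most-significant first): BF 32 C8 D9.
Big-endian stores the most-significant byte at the lowest address.
So the memory order matches the most-significant-first order: BF 32 C8 D9.

BF 32 C8 D9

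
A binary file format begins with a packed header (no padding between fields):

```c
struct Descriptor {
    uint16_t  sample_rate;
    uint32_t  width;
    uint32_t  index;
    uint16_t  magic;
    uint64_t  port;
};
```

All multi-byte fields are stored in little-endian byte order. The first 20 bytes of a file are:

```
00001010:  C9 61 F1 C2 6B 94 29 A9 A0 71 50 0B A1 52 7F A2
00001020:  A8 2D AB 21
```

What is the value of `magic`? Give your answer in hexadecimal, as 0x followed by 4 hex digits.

`magic` follows `sample_rate` (2 B), `width` (4 B), `index` (4 B), so it starts at offset 2 + 4 + 4 = 10 and occupies 2 bytes.
Bytes at offsets 10..11: 50 0B.
Little-endian: lowest address holds the least-significant byte.
Reassemble most-significant byte first: 0B 50 → 0x0B50.

0x0B50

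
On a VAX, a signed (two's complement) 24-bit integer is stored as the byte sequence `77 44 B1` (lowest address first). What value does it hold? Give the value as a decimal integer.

Little-endian: lowest address holds the least-significant byte.
Reassemble most-significant byte first: B1 44 77 → 0xB14477.
Top bit is set, so as a signed 24-bit value this is 0xB14477 − 2^24 = -5159817.

-5159817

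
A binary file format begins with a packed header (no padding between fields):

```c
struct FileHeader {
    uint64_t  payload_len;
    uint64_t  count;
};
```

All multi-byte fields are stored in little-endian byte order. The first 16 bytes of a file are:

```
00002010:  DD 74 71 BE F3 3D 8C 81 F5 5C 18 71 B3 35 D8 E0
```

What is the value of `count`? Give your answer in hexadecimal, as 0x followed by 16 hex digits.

`count` follows `payload_len` (8 bytes), so it starts at byte offset 8 and occupies 8 bytes.
Bytes at offsets 8..15: F5 5C 18 71 B3 35 D8 E0.
Little-endian stores the least-significant byte at the lowest address.
Reassemble most-significant byte first: E0 D8 35 B3 71 18 5C F5 → 0xE0D835B371185CF5.

0xE0D835B371185CF5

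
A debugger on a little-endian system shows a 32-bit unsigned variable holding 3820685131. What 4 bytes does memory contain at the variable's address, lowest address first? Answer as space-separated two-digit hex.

4B 07 BB E3

3820685131 in hexadecimal, padded to 32 bits, is 0xE3BB074B.
Split into bytes (most-significant first): E3 BB 07 4B.
Little-endian: lowest address holds the least-significant byte.
So at ascending addresses the bytes are 4B 07 BB E3.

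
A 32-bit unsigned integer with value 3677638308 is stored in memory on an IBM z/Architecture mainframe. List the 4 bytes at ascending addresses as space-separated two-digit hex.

DB 34 4E A4

3677638308 in hexadecimal, padded to 32 bits, is 0xDB344EA4.
Split into bytes (most-significant first): DB 34 4E A4.
Big-endian stores the most-significant byte at the lowest address.
So the memory order matches the most-significant-first order: DB 34 4E A4.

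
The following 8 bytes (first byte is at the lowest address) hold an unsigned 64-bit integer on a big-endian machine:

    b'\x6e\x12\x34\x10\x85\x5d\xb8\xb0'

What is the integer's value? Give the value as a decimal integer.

7931459139314497712

Big-endian stores the most-significant byte at the lowest address.
The bytes are already most-significant first: 0x6E123410855DB8B0.
0x6E123410855DB8B0 = 7931459139314497712.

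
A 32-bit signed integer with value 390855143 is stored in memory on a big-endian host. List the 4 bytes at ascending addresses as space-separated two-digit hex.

390855143 in hexadecimal, padded to 32 bits, is 0x174BF9E7.
Split into bytes (most-significant first): 17 4B F9 E7.
Big-endian: lowest address holds the most-significant byte.
So the memory order matches the most-significant-first order: 17 4B F9 E7.

17 4B F9 E7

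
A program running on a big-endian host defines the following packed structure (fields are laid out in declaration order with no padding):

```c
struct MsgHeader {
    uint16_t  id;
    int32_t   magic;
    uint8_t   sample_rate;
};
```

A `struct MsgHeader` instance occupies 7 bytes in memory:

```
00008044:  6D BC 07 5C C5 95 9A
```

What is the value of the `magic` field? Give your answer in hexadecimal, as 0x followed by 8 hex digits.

`magic` follows `id` (2 bytes), so it starts at byte offset 2 and occupies 4 bytes.
Bytes at offsets 2..5: 07 5C C5 95.
In big-endian order the high byte comes first in memory.
The bytes are already most-significant first: 0x075CC595.

0x075CC595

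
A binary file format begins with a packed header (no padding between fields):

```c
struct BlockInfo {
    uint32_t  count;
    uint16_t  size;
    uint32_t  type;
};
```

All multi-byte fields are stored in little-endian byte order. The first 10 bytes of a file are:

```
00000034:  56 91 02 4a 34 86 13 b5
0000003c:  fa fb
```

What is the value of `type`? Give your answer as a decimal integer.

4227511571

`type` follows `count` (4 B), `size` (2 B), so it starts at offset 4 + 2 = 6 and occupies 4 bytes.
Bytes at offsets 6..9: 13 B5 FA FB.
Little-endian stores the least-significant byte at the lowest address.
Reassemble most-significant byte first: FB FA B5 13 → 0xFBFAB513.
0xFBFAB513 = 4227511571.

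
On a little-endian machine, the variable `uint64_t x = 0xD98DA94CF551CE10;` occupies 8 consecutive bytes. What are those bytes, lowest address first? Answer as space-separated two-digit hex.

10 CE 51 F5 4C A9 8D D9

Split into bytes (most-significant first): D9 8D A9 4C F5 51 CE 10.
Little-endian stores the least-significant byte at the lowest address.
So at ascending addresses the bytes are 10 CE 51 F5 4C A9 8D D9.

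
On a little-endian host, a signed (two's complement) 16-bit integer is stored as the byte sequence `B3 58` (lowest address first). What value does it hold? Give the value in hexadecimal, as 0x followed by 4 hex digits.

Little-endian stores the least-significant byte at the lowest address.
Reassemble most-significant byte first: 58 B3 → 0x58B3.

0x58B3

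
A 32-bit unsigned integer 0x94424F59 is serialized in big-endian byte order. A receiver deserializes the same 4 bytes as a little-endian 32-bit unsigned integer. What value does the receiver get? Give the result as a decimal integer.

1498366612

Stored big-endian, the bytes at ascending addresses are 94 42 4F 59.
Read back as little-endian, the first byte is least significant, giving 0x594F4294.
0x594F4294 = 1498366612.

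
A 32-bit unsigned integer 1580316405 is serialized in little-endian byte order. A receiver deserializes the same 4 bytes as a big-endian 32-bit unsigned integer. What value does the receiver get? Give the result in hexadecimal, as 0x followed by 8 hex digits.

1580316405 in 32-bit hexadecimal is 0x5E31B6F5.
Stored little-endian, the bytes at ascending addresses are F5 B6 31 5E.
Read back as big-endian, the last byte is least significant, giving 0xF5B6315E.

0xF5B6315E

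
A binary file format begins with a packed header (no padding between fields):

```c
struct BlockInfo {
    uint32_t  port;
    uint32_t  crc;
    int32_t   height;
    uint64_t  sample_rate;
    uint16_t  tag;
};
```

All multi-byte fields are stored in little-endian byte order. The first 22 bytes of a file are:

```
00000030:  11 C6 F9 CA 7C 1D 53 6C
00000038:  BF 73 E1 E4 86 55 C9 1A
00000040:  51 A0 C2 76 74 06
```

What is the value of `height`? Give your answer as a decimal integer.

`height` follows `port` (4 B), `crc` (4 B), so it starts at offset 4 + 4 = 8 and occupies 4 bytes.
Bytes at offsets 8..11: BF 73 E1 E4.
Little-endian: lowest address holds the least-significant byte.
Reassemble most-significant byte first: E4 E1 73 BF → 0xE4E173BF.
Top bit is set, so as a signed 32-bit value this is 0xE4E173BF − 2^32 = -454986817.

-454986817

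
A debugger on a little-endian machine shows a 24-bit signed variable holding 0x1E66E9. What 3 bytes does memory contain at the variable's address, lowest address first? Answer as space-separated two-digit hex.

E9 66 1E

Split into bytes (most-significant first): 1E 66 E9.
Little-endian: lowest address holds the least-significant byte.
So at ascending addresses the bytes are E9 66 1E.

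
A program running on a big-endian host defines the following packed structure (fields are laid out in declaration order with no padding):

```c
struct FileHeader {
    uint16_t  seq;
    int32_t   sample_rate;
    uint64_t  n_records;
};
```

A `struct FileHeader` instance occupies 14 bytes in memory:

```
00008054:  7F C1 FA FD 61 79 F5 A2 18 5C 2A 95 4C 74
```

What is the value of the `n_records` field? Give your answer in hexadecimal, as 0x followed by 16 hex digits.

0xF5A2185C2A954C74

`n_records` follows `seq` (2 B), `sample_rate` (4 B), so it starts at offset 2 + 4 = 6 and occupies 8 bytes.
Bytes at offsets 6..13: F5 A2 18 5C 2A 95 4C 74.
Big-endian stores the most-significant byte at the lowest address.
The bytes are already most-significant first: 0xF5A2185C2A954C74.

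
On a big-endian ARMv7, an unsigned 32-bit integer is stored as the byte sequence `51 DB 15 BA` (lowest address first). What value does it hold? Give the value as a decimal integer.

1373312442

In big-endian order the high byte comes first in memory.
The bytes are already most-significant first: 0x51DB15BA.
0x51DB15BA = 1373312442.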